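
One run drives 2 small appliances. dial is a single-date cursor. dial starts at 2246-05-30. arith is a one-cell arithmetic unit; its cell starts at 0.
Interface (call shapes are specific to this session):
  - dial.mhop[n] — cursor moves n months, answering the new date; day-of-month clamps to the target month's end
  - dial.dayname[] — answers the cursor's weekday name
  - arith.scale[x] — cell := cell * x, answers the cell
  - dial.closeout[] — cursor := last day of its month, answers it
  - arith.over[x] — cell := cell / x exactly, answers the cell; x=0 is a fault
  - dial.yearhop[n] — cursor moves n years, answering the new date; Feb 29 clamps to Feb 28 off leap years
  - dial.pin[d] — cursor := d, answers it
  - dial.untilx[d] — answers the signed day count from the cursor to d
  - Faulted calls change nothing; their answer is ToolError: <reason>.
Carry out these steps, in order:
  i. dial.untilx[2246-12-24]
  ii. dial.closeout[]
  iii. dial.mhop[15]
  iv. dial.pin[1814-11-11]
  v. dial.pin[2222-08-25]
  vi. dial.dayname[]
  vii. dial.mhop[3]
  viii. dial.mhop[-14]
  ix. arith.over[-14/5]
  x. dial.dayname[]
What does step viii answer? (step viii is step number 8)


I run dial.untilx on 2246-12-24, and see 208.
Using dial.closeout: 2246-05-31.
I invoke dial.mhop on 15, — result: 2247-08-31.
Now I run dial.pin on 1814-11-11, giving 1814-11-11.
Invoking dial.pin on 2222-08-25, and observe 2222-08-25.
I run dial.dayname(): Sunday.
Calling dial.mhop on 3, — result: 2222-11-25.
Then dial.mhop on -14, — result: 2221-09-25.
Using arith.over on -14/5, — result: 0.
I call dial.dayname(), giving Tuesday.

Answer: 2221-09-25


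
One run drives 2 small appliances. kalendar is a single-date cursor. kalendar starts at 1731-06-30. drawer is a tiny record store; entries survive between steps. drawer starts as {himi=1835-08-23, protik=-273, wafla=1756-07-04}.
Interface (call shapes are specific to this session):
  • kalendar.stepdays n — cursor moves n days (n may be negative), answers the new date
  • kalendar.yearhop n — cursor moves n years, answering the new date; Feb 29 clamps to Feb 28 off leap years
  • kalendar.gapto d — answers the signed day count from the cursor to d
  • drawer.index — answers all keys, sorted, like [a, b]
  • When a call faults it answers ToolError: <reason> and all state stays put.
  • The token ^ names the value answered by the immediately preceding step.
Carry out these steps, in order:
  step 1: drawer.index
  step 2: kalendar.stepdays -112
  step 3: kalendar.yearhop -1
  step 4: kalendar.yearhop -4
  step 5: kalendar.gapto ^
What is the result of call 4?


Answer: 1726-03-10

Derivation:
% index
:: [himi, protik, wafla]
% stepdays n→-112
:: 1731-03-10
% yearhop n→-1
:: 1730-03-10
% yearhop n→-4
:: 1726-03-10
% gapto d→^
:: 0


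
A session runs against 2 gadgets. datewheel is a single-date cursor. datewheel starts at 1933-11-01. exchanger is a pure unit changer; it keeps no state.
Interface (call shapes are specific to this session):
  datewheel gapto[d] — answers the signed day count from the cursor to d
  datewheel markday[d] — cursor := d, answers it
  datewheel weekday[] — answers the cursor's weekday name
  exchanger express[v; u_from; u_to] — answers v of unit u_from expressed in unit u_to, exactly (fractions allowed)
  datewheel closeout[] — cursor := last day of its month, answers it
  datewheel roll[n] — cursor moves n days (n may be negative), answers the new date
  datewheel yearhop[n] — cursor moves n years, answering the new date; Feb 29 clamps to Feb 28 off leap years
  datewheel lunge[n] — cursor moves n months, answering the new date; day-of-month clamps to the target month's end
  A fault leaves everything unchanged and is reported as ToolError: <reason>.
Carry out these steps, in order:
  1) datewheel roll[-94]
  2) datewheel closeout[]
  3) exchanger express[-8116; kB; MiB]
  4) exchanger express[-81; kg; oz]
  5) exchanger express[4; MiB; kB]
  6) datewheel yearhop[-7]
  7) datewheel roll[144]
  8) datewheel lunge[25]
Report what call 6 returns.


==> datewheel roll(-94)
<== 1933-07-30
==> datewheel closeout()
<== 1933-07-31
==> exchanger express(-8116, kB, MiB)
<== -253625/32768
==> exchanger express(-81, kg, oz)
<== -129600000000/45359237
==> exchanger express(4, MiB, kB)
<== 524288/125
==> datewheel yearhop(-7)
<== 1926-07-31
==> datewheel roll(144)
<== 1926-12-22
==> datewheel lunge(25)
<== 1929-01-22

Answer: 1926-07-31


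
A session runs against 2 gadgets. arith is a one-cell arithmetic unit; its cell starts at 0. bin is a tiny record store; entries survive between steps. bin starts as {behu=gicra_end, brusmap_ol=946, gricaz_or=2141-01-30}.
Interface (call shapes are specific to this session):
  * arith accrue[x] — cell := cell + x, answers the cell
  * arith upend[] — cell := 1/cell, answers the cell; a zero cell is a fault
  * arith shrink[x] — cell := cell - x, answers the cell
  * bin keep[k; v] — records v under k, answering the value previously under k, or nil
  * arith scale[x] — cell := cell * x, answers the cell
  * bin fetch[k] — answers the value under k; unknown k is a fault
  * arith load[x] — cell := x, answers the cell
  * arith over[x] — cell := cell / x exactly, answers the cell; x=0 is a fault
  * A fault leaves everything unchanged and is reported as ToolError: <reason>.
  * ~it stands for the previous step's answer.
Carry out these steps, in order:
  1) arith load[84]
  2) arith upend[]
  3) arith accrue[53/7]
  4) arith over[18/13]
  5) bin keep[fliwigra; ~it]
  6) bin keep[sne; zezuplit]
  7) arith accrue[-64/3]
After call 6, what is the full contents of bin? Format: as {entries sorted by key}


Answer: {behu=gicra_end, brusmap_ol=946, fliwigra=1183/216, gricaz_or=2141-01-30, sne=zezuplit}

Derivation:
Now I run arith load using 84, giving 84.
I invoke arith upend: 1/84.
Invoking arith accrue using 53/7, yielding 91/12.
Calling arith over using 18/13, giving 1183/216.
I call bin keep using fliwigra, ~it, and observe nil.
Now I run bin keep using sne, zezuplit, which returns nil.
Then arith accrue using -64/3: -3425/216.


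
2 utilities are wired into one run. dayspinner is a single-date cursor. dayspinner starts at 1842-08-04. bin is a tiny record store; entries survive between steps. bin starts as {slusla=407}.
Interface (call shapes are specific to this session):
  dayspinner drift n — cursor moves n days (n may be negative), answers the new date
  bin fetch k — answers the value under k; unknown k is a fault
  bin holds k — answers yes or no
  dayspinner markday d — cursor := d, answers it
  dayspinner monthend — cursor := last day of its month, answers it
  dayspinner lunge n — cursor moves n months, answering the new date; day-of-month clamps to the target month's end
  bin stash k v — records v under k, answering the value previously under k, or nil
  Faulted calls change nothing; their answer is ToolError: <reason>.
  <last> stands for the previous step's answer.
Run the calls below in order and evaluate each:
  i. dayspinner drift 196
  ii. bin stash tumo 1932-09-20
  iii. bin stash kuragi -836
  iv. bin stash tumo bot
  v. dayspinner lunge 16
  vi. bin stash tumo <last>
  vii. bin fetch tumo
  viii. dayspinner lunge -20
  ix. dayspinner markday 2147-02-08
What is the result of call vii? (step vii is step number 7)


Answer: 1844-06-16

Derivation:
I use dayspinner drift using n=196, and observe 1843-02-16.
Next I call bin stash using k=tumo, v=1932-09-20, and get nil.
I use bin stash using k=kuragi, v=-836, and observe nil.
I invoke bin stash using k=tumo, v=bot: 1932-09-20.
Invoking dayspinner lunge using n=16: 1844-06-16.
Using bin stash using k=tumo, v=<last>, and see bot.
Now I run bin fetch using k=tumo, → 1844-06-16.
Calling dayspinner lunge using n=-20, → 1842-10-16.
Invoking dayspinner markday using d=2147-02-08, and get 2147-02-08.


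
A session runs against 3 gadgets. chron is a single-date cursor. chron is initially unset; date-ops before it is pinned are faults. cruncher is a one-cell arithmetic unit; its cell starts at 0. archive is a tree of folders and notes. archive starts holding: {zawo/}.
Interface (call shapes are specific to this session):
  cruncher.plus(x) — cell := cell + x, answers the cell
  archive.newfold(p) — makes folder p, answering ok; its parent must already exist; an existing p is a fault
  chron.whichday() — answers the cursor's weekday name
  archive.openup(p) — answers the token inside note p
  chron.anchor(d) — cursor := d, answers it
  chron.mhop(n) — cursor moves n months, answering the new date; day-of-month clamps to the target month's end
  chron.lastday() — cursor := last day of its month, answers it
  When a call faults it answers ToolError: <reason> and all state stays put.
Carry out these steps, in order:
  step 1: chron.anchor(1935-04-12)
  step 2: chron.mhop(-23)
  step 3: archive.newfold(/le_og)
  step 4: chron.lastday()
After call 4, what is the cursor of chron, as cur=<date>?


-> chron.anchor(d='1935-04-12')
<- 1935-04-12
-> chron.mhop(n='-23')
<- 1933-05-12
-> archive.newfold(p='/le_og')
<- ok
-> chron.lastday()
<- 1933-05-31

Answer: cur=1933-05-31


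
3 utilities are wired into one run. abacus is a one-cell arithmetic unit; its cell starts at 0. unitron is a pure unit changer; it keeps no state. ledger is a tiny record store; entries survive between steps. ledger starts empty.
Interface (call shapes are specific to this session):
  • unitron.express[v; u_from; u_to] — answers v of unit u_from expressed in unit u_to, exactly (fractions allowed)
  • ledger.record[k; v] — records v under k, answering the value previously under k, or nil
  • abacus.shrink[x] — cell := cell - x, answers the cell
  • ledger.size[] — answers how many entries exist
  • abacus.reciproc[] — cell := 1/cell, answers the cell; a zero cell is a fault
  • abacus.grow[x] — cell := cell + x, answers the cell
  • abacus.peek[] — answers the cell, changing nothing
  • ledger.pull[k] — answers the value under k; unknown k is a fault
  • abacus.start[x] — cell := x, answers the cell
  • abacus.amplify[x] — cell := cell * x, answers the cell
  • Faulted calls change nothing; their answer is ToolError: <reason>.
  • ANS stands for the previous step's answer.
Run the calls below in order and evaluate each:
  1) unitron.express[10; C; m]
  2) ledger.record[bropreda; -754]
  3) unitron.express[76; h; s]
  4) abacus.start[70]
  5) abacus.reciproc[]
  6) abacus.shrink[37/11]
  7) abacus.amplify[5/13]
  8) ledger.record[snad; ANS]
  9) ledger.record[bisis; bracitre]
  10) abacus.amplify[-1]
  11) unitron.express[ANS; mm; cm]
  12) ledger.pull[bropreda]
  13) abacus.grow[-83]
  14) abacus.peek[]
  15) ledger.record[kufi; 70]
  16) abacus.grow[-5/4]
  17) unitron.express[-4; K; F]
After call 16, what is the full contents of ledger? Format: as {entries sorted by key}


% unitron.express(v=10, u_from=C, u_to=m) == ToolError: incompatible units
% ledger.record(k=bropreda, v=-754) == nil
% unitron.express(v=76, u_from=h, u_to=s) == 273600
% abacus.start(x=70) == 70
% abacus.reciproc() == 1/70
% abacus.shrink(x=37/11) == -2579/770
% abacus.amplify(x=5/13) == -2579/2002
% ledger.record(k=snad, v=ANS) == nil
% ledger.record(k=bisis, v=bracitre) == nil
% abacus.amplify(x=-1) == 2579/2002
% unitron.express(v=ANS, u_from=mm, u_to=cm) == 2579/20020
% ledger.pull(k=bropreda) == -754
% abacus.grow(x=-83) == -163587/2002
% abacus.peek() == -163587/2002
% ledger.record(k=kufi, v=70) == nil
% abacus.grow(x=-5/4) == -332179/4004
% unitron.express(v=-4, u_from=K, u_to=F) == -46687/100

Answer: {bisis=bracitre, bropreda=-754, kufi=70, snad=-2579/2002}


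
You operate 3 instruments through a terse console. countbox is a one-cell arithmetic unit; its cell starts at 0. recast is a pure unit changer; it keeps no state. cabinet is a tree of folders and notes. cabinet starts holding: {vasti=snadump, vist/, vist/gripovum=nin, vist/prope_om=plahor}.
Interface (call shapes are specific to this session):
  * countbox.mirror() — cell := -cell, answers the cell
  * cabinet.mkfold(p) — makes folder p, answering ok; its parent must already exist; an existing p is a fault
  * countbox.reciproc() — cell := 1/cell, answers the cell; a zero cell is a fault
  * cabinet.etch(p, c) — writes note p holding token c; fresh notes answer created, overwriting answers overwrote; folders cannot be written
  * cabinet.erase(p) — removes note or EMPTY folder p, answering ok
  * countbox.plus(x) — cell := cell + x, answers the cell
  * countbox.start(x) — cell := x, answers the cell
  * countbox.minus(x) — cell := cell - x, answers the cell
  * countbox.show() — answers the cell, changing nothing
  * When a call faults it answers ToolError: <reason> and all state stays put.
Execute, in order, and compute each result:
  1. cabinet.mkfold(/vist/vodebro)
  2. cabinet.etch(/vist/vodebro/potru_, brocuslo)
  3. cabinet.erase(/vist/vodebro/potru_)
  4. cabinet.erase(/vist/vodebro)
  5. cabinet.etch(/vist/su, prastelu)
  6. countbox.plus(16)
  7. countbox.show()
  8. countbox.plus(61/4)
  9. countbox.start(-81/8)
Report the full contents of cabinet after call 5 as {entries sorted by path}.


Answer: {vasti=snadump, vist/, vist/gripovum=nin, vist/prope_om=plahor, vist/su=prastelu}

Derivation:
→ cabinet.mkfold(p→/vist/vodebro)
← ok
→ cabinet.etch(p→/vist/vodebro/potru_, c→brocuslo)
← created
→ cabinet.erase(p→/vist/vodebro/potru_)
← ok
→ cabinet.erase(p→/vist/vodebro)
← ok
→ cabinet.etch(p→/vist/su, c→prastelu)
← created
→ countbox.plus(x→16)
← 16
→ countbox.show()
← 16
→ countbox.plus(x→61/4)
← 125/4
→ countbox.start(x→-81/8)
← -81/8


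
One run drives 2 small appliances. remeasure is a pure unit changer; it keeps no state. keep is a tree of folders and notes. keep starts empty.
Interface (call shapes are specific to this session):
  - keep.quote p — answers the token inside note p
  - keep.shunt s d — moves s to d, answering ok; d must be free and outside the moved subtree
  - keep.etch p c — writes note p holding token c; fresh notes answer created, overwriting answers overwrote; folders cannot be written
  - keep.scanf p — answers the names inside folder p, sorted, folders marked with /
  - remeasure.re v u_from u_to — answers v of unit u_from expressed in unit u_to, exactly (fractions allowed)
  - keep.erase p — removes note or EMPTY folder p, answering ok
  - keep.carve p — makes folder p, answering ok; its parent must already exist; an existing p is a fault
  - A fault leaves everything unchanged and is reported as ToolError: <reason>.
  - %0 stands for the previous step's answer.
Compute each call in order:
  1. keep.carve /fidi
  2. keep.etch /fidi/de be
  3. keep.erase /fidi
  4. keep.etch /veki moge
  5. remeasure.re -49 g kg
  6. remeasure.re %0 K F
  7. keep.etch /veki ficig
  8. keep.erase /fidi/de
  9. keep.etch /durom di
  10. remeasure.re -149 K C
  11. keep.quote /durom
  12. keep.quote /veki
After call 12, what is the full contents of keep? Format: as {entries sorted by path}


Answer: {durom=di, fidi/, veki=ficig}

Derivation:
-- keep.carve(p→/fidi) == ok
-- keep.etch(p→/fidi/de, c→be) == created
-- keep.erase(p→/fidi) == ToolError: not empty
-- keep.etch(p→/veki, c→moge) == created
-- remeasure.re(v→-49, u_from→g, u_to→kg) == -49/1000
-- remeasure.re(v→%0, u_from→K, u_to→F) == -2298791/5000
-- keep.etch(p→/veki, c→ficig) == overwrote
-- keep.erase(p→/fidi/de) == ok
-- keep.etch(p→/durom, c→di) == created
-- remeasure.re(v→-149, u_from→K, u_to→C) == -8443/20
-- keep.quote(p→/durom) == di
-- keep.quote(p→/veki) == ficig


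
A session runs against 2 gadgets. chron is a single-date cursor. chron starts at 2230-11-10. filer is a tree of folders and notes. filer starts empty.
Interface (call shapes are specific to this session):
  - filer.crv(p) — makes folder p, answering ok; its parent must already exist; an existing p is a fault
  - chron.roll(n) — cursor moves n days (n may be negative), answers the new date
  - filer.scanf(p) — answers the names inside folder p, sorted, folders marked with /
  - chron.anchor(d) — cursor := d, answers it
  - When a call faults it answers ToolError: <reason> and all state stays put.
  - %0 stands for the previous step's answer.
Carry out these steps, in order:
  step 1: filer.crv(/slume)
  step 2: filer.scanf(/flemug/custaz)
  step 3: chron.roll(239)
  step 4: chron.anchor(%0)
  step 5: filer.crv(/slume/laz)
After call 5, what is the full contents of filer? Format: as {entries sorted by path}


Act: crv[p→/slume]
Obs: ok
Act: scanf[p→/flemug/custaz]
Obs: ToolError: not found
Act: roll[n→239]
Obs: 2231-07-07
Act: anchor[d→%0]
Obs: 2231-07-07
Act: crv[p→/slume/laz]
Obs: ok

Answer: {slume/, slume/laz/}


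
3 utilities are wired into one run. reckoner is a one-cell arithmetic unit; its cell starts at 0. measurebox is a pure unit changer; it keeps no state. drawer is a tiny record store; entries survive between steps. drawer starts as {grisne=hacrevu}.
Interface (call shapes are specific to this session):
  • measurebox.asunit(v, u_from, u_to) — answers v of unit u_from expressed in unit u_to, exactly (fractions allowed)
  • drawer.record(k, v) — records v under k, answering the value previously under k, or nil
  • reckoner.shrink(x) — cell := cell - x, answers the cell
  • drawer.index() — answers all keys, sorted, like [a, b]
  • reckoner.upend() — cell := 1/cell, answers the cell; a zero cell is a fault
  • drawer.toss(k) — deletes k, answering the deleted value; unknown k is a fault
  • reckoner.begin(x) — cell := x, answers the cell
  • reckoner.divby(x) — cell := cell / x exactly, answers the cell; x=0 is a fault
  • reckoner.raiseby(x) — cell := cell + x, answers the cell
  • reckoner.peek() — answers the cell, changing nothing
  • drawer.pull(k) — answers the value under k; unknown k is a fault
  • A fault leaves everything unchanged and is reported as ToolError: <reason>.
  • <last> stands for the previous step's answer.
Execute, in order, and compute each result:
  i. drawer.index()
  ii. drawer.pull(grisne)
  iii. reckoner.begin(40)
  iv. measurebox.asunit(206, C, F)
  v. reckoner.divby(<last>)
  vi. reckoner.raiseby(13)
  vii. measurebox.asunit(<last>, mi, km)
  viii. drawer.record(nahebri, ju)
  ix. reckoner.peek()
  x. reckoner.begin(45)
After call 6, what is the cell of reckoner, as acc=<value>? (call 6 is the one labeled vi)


Answer: acc=13191/1007

Derivation:
Using drawer.index, and get [grisne].
I try drawer.pull passing k='grisne', — result: hacrevu.
Next I call reckoner.begin passing x='40', and see 40.
Then measurebox.asunit passing v='206', u_from='C', u_to='F', and see 2014/5.
Invoking reckoner.divby passing x='<last>', and get 100/1007.
I try reckoner.raiseby passing x='13', giving 13191/1007.
I try measurebox.asunit passing v='<last>', u_from='mi', u_to='km': 331700886/15734375.
I call drawer.record passing k='nahebri', v='ju', which returns nil.
I call reckoner.peek, — result: 13191/1007.
Using reckoner.begin passing x='45', — result: 45.


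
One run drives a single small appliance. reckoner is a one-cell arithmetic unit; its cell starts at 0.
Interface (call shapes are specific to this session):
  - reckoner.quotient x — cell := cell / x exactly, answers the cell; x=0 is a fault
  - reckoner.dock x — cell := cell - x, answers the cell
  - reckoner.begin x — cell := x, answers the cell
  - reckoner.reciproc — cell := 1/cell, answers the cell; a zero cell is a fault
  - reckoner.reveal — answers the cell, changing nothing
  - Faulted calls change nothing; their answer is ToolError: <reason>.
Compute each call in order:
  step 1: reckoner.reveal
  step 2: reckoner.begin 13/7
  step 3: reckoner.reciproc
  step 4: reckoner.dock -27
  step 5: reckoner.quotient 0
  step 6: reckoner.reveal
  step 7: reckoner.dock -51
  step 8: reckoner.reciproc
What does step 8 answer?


> reveal
:: 0
> begin x=13/7
:: 13/7
> reciproc
:: 7/13
> dock x=-27
:: 358/13
> quotient x=0
:: ToolError: division by zero
> reveal
:: 358/13
> dock x=-51
:: 1021/13
> reciproc
:: 13/1021

Answer: 13/1021


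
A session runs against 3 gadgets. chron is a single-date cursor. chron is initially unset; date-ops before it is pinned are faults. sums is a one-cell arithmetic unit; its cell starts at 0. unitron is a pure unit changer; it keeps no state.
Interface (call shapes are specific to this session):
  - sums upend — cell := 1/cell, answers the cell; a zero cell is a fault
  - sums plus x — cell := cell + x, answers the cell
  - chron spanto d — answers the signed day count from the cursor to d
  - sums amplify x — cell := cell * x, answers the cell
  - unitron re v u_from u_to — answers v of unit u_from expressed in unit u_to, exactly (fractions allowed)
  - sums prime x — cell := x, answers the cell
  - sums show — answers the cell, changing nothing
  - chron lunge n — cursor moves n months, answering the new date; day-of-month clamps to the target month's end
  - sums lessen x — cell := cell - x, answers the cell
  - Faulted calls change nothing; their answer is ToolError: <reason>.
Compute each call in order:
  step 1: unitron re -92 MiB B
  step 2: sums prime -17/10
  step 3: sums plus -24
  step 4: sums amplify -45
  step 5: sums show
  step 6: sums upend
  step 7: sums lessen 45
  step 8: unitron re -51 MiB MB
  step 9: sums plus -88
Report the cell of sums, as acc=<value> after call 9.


Answer: acc=-307627/2313

Derivation:
# 1. unitron re(v: -92, u_from: MiB, u_to: B) : -96468992
# 2. sums prime(x: -17/10) : -17/10
# 3. sums plus(x: -24) : -257/10
# 4. sums amplify(x: -45) : 2313/2
# 5. sums show() : 2313/2
# 6. sums upend() : 2/2313
# 7. sums lessen(x: 45) : -104083/2313
# 8. unitron re(v: -51, u_from: MiB, u_to: MB) : -835584/15625
# 9. sums plus(x: -88) : -307627/2313


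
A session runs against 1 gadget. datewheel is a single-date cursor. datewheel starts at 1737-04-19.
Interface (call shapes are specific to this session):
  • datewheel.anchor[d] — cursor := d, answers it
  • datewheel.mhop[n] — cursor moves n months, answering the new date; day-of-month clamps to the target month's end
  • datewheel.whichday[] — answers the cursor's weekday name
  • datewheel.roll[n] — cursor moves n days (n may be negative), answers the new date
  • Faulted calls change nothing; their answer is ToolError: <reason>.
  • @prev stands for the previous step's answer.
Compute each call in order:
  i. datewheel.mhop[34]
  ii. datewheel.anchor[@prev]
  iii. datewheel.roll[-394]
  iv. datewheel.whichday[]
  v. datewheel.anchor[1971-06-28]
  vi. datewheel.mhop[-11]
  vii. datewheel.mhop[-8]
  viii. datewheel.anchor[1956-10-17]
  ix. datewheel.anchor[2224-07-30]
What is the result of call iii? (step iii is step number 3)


Calling datewheel.mhop(n: 34), and observe 1740-02-19.
Next I call datewheel.anchor(d: @prev), giving 1740-02-19.
I try datewheel.roll(n: -394), yielding 1739-01-21.
I try datewheel.whichday(), and get Wednesday.
Calling datewheel.anchor(d: 1971-06-28), which returns 1971-06-28.
I run datewheel.mhop(n: -11), yielding 1970-07-28.
I try datewheel.mhop(n: -8), and see 1969-11-28.
I invoke datewheel.anchor(d: 1956-10-17), which returns 1956-10-17.
I call datewheel.anchor(d: 2224-07-30), and observe 2224-07-30.

Answer: 1739-01-21


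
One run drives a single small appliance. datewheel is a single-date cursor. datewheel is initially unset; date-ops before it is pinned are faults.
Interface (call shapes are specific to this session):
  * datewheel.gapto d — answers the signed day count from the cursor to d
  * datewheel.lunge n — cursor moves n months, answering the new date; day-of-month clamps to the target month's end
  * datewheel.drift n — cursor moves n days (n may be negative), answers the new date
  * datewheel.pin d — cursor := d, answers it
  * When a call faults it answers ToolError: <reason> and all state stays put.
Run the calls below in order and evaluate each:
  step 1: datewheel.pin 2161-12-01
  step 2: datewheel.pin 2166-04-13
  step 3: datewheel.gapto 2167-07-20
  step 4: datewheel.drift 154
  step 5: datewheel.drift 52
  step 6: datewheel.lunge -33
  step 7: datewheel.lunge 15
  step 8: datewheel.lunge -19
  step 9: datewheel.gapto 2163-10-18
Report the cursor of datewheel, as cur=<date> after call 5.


Answer: cur=2166-11-05

Derivation:
I try datewheel.pin on d→2161-12-01, and get 2161-12-01.
Using datewheel.pin on d→2166-04-13, — result: 2166-04-13.
I try datewheel.gapto on d→2167-07-20, — result: 463.
I try datewheel.drift on n→154: 2166-09-14.
Then datewheel.drift on n→52, yielding 2166-11-05.
I use datewheel.lunge on n→-33, → 2164-02-05.
Now I run datewheel.lunge on n→15, which returns 2165-05-05.
I use datewheel.lunge on n→-19, giving 2163-10-05.
Then datewheel.gapto on d→2163-10-18, → 13.


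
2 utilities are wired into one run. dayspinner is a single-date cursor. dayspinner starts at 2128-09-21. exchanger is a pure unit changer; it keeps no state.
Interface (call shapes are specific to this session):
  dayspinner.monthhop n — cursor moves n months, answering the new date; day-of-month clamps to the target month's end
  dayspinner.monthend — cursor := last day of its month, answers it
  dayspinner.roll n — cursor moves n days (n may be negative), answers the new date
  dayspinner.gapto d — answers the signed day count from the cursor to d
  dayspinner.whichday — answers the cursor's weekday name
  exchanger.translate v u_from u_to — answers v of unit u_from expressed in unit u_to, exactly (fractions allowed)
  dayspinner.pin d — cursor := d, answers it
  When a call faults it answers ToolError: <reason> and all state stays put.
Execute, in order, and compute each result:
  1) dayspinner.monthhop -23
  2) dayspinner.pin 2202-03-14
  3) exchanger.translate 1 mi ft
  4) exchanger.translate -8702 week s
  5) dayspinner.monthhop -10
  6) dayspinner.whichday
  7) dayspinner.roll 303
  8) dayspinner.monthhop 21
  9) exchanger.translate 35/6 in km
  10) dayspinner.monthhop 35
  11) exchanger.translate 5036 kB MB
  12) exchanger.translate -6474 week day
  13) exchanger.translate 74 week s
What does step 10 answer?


Answer: 2206-11-13

Derivation:
CALL monthhop[n='-23']
RET  2126-10-21
CALL pin[d='2202-03-14']
RET  2202-03-14
CALL translate[v='1'; u_from='mi'; u_to='ft']
RET  5280
CALL translate[v='-8702'; u_from='week'; u_to='s']
RET  -5262969600
CALL monthhop[n='-10']
RET  2201-05-14
CALL whichday[]
RET  Thursday
CALL roll[n='303']
RET  2202-03-13
CALL monthhop[n='21']
RET  2203-12-13
CALL translate[v='35/6'; u_from='in'; u_to='km']
RET  889/6000000
CALL monthhop[n='35']
RET  2206-11-13
CALL translate[v='5036'; u_from='kB'; u_to='MB']
RET  1259/250
CALL translate[v='-6474'; u_from='week'; u_to='day']
RET  -45318
CALL translate[v='74'; u_from='week'; u_to='s']
RET  44755200


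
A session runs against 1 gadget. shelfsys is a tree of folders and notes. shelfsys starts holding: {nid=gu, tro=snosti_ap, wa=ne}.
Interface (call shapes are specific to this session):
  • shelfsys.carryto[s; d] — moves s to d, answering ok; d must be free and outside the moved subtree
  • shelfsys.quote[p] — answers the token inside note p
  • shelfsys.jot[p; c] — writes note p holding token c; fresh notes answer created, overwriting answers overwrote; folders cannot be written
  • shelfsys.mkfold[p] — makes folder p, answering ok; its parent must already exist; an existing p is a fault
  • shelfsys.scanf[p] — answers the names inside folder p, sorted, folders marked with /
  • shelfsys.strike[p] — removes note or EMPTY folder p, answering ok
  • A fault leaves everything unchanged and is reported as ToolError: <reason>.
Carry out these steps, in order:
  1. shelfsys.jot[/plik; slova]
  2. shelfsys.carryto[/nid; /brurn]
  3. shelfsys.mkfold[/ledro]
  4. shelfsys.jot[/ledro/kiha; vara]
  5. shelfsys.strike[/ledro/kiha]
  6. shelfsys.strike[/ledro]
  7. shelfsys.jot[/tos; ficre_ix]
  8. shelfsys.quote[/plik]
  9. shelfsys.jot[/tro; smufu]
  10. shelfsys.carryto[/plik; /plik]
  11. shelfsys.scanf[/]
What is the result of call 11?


>> shelfsys.jot(p='/plik', c='slova')
<< created
>> shelfsys.carryto(s='/nid', d='/brurn')
<< ok
>> shelfsys.mkfold(p='/ledro')
<< ok
>> shelfsys.jot(p='/ledro/kiha', c='vara')
<< created
>> shelfsys.strike(p='/ledro/kiha')
<< ok
>> shelfsys.strike(p='/ledro')
<< ok
>> shelfsys.jot(p='/tos', c='ficre_ix')
<< created
>> shelfsys.quote(p='/plik')
<< slova
>> shelfsys.jot(p='/tro', c='smufu')
<< overwrote
>> shelfsys.carryto(s='/plik', d='/plik')
<< ToolError: exists
>> shelfsys.scanf(p='/')
<< [brurn, plik, tos, tro, wa]

Answer: [brurn, plik, tos, tro, wa]


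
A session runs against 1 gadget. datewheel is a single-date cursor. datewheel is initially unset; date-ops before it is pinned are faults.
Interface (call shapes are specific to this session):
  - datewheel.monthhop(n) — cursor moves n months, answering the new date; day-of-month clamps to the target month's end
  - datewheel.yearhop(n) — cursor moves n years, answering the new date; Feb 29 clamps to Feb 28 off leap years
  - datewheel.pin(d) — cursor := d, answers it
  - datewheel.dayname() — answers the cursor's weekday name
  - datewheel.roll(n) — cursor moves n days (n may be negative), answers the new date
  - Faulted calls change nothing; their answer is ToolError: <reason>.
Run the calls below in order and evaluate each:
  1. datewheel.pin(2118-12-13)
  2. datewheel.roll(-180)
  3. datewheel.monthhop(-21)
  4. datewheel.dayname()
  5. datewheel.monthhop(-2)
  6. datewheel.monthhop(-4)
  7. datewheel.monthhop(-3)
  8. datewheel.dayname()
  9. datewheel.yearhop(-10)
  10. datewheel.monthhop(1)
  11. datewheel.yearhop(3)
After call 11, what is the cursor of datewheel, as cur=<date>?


Answer: cur=2109-01-16

Derivation:
I try datewheel.pin passing d→2118-12-13: 2118-12-13.
I try datewheel.roll passing n→-180, and get 2118-06-16.
Invoking datewheel.monthhop passing n→-21, and get 2116-09-16.
Calling datewheel.dayname, and see Wednesday.
I call datewheel.monthhop passing n→-2, → 2116-07-16.
I try datewheel.monthhop passing n→-4, and see 2116-03-16.
Then datewheel.monthhop passing n→-3, and see 2115-12-16.
I try datewheel.dayname(), and see Monday.
Invoking datewheel.yearhop passing n→-10, and see 2105-12-16.
I run datewheel.monthhop passing n→1, and see 2106-01-16.
Invoking datewheel.yearhop passing n→3, giving 2109-01-16.


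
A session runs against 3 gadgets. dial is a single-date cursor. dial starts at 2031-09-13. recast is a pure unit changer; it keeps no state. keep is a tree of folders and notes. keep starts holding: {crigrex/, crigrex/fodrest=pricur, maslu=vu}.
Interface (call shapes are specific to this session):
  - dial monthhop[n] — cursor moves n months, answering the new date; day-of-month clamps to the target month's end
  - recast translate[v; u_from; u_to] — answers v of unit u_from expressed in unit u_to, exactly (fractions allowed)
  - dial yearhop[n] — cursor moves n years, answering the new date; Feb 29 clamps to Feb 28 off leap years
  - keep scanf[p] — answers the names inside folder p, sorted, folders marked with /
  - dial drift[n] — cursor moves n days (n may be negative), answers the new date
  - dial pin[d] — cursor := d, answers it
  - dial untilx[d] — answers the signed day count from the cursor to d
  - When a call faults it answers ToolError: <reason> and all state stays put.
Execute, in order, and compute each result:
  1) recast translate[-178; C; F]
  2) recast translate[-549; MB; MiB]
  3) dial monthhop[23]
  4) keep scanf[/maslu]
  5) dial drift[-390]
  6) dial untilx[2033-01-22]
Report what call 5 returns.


Answer: 2032-07-19

Derivation:
Step: recast translate[-178; C; F]
Result: -1442/5
Step: recast translate[-549; MB; MiB]
Result: -8578125/16384
Step: dial monthhop[23]
Result: 2033-08-13
Step: keep scanf[/maslu]
Result: ToolError: not a directory
Step: dial drift[-390]
Result: 2032-07-19
Step: dial untilx[2033-01-22]
Result: 187


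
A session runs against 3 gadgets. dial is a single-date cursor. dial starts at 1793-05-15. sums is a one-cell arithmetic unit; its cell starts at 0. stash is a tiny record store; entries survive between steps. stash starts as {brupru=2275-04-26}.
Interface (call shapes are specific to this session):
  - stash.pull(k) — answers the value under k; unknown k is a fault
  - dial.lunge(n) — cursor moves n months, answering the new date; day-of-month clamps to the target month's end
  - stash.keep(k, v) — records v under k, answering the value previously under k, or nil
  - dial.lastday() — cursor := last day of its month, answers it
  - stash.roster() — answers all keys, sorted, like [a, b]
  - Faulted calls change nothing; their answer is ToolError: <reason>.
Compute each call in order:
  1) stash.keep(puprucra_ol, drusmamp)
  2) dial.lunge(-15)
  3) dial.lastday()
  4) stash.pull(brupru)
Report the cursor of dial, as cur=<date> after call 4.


Answer: cur=1792-02-29

Derivation:
I run stash.keep(k=puprucra_ol, v=drusmamp), → nil.
Now I run dial.lunge(n=-15), giving 1792-02-15.
I use dial.lastday, and see 1792-02-29.
Using stash.pull(k=brupru), and see 2275-04-26.


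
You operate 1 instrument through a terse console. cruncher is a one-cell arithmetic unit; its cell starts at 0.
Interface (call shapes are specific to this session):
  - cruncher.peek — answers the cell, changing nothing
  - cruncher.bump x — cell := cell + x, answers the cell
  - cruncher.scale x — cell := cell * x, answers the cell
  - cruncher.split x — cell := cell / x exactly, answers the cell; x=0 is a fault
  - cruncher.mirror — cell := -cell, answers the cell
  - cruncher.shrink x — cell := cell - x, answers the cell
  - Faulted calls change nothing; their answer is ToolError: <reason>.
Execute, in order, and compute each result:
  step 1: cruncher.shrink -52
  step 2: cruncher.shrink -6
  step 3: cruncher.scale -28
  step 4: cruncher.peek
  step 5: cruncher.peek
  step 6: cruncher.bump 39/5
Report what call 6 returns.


I use cruncher.shrink on x→-52: 52.
I invoke cruncher.shrink on x→-6, yielding 58.
Now I run cruncher.scale on x→-28, and observe -1624.
I try cruncher.peek, and observe -1624.
Next I call cruncher.peek(), giving -1624.
I call cruncher.bump on x→39/5: -8081/5.

Answer: -8081/5


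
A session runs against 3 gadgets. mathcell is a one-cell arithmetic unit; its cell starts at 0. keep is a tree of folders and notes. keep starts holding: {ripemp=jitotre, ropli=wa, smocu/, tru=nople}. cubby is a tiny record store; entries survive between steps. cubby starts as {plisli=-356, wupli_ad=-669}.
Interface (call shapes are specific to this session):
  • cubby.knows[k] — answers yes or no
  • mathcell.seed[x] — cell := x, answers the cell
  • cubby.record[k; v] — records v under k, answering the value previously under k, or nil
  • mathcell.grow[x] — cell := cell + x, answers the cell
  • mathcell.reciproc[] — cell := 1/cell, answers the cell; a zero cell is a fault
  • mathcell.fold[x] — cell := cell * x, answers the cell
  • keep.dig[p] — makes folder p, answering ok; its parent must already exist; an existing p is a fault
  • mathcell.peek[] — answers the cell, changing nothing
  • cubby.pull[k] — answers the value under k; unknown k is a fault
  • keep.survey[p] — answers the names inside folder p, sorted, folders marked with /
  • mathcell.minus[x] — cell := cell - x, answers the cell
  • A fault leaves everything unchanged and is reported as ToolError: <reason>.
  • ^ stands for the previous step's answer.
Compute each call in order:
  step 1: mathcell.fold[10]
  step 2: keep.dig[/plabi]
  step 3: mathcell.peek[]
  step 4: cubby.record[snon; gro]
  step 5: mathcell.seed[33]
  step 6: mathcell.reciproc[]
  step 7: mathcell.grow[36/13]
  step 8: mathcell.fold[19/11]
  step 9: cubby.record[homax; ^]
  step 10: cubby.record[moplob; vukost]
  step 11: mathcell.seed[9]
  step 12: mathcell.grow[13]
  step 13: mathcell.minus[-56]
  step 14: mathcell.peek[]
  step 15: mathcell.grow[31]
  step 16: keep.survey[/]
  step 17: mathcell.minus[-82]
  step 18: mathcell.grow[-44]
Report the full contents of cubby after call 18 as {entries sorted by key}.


> fold x: 10
= 0
> dig p: /plabi
= ok
> peek
= 0
> record k: snon v: gro
= nil
> seed x: 33
= 33
> reciproc
= 1/33
> grow x: 36/13
= 1201/429
> fold x: 19/11
= 22819/4719
> record k: homax v: ^
= nil
> record k: moplob v: vukost
= nil
> seed x: 9
= 9
> grow x: 13
= 22
> minus x: -56
= 78
> peek
= 78
> grow x: 31
= 109
> survey p: /
= [plabi/, ripemp, ropli, smocu/, tru]
> minus x: -82
= 191
> grow x: -44
= 147

Answer: {homax=22819/4719, moplob=vukost, plisli=-356, snon=gro, wupli_ad=-669}


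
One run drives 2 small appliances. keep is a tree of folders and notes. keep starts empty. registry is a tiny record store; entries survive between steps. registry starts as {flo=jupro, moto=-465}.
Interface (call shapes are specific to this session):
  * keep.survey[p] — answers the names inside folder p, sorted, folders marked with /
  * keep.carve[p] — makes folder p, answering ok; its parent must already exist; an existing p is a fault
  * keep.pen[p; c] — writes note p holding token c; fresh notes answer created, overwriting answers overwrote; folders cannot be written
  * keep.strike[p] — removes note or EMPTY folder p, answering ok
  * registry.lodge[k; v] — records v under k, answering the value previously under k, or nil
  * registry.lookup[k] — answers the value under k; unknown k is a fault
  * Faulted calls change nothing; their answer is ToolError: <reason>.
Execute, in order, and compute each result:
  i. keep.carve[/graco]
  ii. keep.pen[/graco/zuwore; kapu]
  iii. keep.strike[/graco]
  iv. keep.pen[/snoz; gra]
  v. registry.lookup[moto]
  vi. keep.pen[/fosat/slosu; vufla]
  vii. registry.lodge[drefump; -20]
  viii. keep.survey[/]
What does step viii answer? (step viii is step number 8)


Answer: [graco/, snoz]

Derivation:
! carve(p: /graco) -> ok
! pen(p: /graco/zuwore, c: kapu) -> created
! strike(p: /graco) -> ToolError: not empty
! pen(p: /snoz, c: gra) -> created
! lookup(k: moto) -> -465
! pen(p: /fosat/slosu, c: vufla) -> ToolError: no parent
! lodge(k: drefump, v: -20) -> nil
! survey(p: /) -> [graco/, snoz]


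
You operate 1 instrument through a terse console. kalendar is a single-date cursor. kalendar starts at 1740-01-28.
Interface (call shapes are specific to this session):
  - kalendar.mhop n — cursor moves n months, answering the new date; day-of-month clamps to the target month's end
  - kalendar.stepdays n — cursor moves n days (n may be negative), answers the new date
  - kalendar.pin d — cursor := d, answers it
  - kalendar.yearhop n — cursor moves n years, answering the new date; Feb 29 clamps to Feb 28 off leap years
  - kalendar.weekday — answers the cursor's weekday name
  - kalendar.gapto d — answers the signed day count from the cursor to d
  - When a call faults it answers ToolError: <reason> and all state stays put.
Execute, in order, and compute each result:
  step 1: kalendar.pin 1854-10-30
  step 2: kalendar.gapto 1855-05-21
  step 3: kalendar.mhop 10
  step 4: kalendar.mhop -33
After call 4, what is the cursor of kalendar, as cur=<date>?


Answer: cur=1852-11-30

Derivation:
I invoke pin(d: 1854-10-30), giving 1854-10-30.
I invoke gapto(d: 1855-05-21): 203.
Now I run mhop(n: 10): 1855-08-30.
I invoke mhop(n: -33), — result: 1852-11-30.


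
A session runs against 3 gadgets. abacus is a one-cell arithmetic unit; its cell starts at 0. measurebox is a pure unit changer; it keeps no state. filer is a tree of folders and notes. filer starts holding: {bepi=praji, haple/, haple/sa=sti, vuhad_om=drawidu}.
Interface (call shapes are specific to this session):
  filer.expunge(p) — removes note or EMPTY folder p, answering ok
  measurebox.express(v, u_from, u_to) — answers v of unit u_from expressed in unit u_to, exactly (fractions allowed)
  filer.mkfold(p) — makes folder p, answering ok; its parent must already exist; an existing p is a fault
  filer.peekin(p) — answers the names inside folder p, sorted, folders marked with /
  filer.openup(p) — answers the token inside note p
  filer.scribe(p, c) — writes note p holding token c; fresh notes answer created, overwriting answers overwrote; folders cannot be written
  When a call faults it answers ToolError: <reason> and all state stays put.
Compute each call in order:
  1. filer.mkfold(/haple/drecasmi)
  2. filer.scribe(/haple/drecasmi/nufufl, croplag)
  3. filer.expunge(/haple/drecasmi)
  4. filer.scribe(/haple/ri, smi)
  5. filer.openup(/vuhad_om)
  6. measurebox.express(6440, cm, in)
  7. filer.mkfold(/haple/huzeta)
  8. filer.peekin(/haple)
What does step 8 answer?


Answer: [drecasmi/, huzeta/, ri, sa]

Derivation:
$ mkfold p→/haple/drecasmi
  ok
$ scribe p→/haple/drecasmi/nufufl c→croplag
  created
$ expunge p→/haple/drecasmi
  ToolError: not empty
$ scribe p→/haple/ri c→smi
  created
$ openup p→/vuhad_om
  drawidu
$ express v→6440 u_from→cm u_to→in
  322000/127
$ mkfold p→/haple/huzeta
  ok
$ peekin p→/haple
  [drecasmi/, huzeta/, ri, sa]
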